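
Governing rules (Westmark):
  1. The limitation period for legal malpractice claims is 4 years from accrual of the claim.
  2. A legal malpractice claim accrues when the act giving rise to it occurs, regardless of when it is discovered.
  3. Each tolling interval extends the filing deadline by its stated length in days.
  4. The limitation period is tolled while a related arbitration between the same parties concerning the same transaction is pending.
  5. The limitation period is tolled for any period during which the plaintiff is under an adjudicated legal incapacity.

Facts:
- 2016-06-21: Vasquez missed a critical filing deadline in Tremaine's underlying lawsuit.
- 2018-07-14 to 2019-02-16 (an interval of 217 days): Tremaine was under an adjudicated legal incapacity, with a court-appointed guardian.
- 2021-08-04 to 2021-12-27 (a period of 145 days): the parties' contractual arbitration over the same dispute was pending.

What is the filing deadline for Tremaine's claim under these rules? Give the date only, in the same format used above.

2021-01-24

The claim accrued on 2016-06-21, when the wrongful act occurred.
Adding the 4 years base period to 2016-06-21 gives a deadline of 2020-06-21, before any tolling.
The plaintiff's legal incapacity from 2018-07-14 to 2019-02-16 tolled the period for 217 days, extending the deadline to 2021-01-24.
The pending related arbitration from 2021-08-04 to 2021-12-27 began after the period had already run on 2021-01-24, so it has no tolling effect.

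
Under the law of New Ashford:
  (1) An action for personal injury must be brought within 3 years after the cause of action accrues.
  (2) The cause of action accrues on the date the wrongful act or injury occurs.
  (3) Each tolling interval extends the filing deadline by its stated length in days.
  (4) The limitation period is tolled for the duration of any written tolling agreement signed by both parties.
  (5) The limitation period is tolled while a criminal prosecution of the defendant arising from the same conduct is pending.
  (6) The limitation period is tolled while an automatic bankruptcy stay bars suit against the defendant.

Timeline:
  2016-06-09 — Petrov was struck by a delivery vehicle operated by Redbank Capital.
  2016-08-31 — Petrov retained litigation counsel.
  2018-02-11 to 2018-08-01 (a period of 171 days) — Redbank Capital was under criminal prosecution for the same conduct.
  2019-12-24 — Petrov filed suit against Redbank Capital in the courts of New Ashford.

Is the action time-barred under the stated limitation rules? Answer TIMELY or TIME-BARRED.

TIME-BARRED

The limitation period began to run on 2016-06-09.
Adding the 3 years base period to 2016-06-09 gives a deadline of 2019-06-09, before any tolling.
The pending criminal prosecution from 2018-02-11 to 2018-08-01 tolled the period for 171 days, extending the deadline to 2019-11-27.
The other events in the timeline have no effect on the limitation period under the stated rules.
Filing on 2019-12-24 missed the 2019-11-27 deadline — the action is time-barred.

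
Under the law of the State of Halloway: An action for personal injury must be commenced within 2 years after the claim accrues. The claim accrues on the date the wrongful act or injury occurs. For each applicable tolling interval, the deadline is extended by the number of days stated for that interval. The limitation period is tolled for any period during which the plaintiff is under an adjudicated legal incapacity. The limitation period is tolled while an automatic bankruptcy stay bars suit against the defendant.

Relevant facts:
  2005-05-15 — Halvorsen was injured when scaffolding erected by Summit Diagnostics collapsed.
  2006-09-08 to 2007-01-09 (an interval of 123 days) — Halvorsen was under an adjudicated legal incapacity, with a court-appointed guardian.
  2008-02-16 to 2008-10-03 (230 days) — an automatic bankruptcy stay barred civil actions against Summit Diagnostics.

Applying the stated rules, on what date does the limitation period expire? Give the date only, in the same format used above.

2007-09-15

The claim accrued on 2005-05-15, the date of the act.
The untolled deadline — 2 years after 2005-05-15 — is 2007-05-15.
Because the plaintiff's legal incapacity ran from 2006-09-08 to 2007-01-09, the deadline is extended by 123 days to 2007-09-15.
The automatic bankruptcy stay from 2008-02-16 to 2008-10-03 began after the period had already run on 2007-09-15, so it has no tolling effect.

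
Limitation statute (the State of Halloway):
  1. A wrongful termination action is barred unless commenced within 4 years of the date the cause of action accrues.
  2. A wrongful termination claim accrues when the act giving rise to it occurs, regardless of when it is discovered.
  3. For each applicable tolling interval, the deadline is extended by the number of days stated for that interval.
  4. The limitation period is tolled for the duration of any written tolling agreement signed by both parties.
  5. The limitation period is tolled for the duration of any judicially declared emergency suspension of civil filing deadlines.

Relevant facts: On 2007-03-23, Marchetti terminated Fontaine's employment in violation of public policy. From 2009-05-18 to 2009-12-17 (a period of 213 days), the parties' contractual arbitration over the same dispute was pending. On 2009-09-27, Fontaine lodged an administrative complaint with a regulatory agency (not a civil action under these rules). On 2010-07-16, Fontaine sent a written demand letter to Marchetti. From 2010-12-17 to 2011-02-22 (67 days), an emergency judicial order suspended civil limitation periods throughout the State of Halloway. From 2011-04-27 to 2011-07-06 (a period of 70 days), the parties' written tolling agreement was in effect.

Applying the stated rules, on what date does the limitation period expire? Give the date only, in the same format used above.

2011-08-07

The cause of action accrued on 2007-03-23, the date of the act.
The untolled deadline — 4 years after 2007-03-23 — is 2011-03-23.
The emergency suspension of filing deadlines from 2010-12-17 to 2011-02-22 tolled the period for 67 days, extending the deadline to 2011-05-29.
The period was tolled for 70 days by the written tolling agreement (2011-04-27 to 2011-07-06), pushing the deadline to 2011-08-07.
No stated provision tolls the period for a pending arbitration, so the interval from 2009-05-18 to 2009-12-17 has no effect on the deadline.
None of the other events listed affects the running of the period under the stated rules.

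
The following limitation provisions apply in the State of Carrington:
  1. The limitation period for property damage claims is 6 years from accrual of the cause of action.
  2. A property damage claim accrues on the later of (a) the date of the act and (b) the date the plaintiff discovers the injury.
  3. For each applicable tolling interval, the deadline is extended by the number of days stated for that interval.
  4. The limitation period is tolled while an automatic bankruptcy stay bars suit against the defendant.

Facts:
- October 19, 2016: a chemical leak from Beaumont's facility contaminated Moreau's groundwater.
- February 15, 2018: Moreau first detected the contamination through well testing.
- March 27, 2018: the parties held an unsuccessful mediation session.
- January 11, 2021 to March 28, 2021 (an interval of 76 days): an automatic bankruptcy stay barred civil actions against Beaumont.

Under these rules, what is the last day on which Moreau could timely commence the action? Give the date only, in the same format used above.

Taking the later of the act (October 19, 2016) and discovery (February 15, 2018), the claim accrued on February 15, 2018.
6 years from February 15, 2018 is February 15, 2024.
Because the automatic bankruptcy stay ran from January 11, 2021 to March 28, 2021, the deadline is extended by 76 days to May 1, 2024.
Nothing else in the chronology tolls or restarts the period.

May 1, 2024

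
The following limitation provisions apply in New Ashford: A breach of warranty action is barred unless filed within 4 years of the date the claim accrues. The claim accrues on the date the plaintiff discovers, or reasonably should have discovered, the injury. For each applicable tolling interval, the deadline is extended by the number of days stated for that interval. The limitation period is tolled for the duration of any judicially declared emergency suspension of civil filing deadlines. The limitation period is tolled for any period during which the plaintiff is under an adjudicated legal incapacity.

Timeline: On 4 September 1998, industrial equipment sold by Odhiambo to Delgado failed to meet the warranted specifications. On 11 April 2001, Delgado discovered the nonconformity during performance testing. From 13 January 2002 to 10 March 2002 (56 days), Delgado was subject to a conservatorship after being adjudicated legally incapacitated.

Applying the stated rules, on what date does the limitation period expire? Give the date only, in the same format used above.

6 June 2005

Accrual is tied to discovery, so the period began on 11 April 2001 rather than on 4 September 1998 when the act occurred.
The untolled deadline — 4 years after 11 April 2001 — is 11 April 2005.
The plaintiff's legal incapacity from 13 January 2002 to 10 March 2002 tolled the period for 56 days, extending the deadline to 6 June 2005.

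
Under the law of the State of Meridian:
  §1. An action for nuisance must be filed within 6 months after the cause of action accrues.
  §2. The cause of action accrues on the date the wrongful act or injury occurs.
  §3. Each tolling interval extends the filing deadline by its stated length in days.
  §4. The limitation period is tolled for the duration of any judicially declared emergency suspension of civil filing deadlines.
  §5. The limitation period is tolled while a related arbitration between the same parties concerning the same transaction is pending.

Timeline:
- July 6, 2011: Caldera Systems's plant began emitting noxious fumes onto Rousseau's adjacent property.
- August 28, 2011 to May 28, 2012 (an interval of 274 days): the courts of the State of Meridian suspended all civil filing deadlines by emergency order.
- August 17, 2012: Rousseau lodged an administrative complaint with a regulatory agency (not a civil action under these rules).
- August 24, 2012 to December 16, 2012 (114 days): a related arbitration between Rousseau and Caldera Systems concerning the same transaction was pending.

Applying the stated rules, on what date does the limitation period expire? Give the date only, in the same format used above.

The claim accrued on July 6, 2011, when the wrongful act occurred.
The untolled deadline — 6 months after July 6, 2011 — is January 6, 2012.
The emergency suspension of filing deadlines from August 28, 2011 to May 28, 2012 tolled the period for 274 days, extending the deadline to October 6, 2012.
The pending related arbitration from August 24, 2012 to December 16, 2012 tolled the period for 114 days, extending the deadline to January 28, 2013.
Nothing else in the chronology tolls or restarts the period.

January 28, 2013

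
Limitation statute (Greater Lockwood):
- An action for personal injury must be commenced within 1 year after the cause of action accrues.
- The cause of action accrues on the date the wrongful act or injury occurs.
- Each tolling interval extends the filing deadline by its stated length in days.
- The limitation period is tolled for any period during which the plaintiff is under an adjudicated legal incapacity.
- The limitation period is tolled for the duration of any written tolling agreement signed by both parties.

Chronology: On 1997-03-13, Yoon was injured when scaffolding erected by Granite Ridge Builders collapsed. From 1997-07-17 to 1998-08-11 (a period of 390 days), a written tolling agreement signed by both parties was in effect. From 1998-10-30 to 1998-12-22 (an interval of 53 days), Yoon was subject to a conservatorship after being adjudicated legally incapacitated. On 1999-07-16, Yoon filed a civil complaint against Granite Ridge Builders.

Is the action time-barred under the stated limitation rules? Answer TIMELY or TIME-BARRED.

The claim accrued on 1997-03-13, when the wrongful act occurred.
1 year from 1997-03-13 is 1998-03-13.
The period was tolled for 390 days by the written tolling agreement (1997-07-17 to 1998-08-11), pushing the deadline to 1999-04-07.
The period was tolled for 53 days by the plaintiff's legal incapacity (1998-10-30 to 1998-12-22), pushing the deadline to 1999-05-30.
Yoon filed on 1999-07-16, after the 1999-05-30 deadline, so the action is time-barred.

TIME-BARRED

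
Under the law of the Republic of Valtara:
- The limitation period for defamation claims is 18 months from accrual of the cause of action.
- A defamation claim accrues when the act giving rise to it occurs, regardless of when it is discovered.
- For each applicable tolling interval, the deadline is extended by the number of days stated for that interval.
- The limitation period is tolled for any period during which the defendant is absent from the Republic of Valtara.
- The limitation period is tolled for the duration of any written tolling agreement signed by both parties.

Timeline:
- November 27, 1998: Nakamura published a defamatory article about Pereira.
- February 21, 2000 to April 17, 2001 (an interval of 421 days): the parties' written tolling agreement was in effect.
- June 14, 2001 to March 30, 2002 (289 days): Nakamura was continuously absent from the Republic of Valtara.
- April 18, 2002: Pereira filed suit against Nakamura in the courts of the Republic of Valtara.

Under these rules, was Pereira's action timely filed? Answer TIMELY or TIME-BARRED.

TIMELY

The cause of action accrued on November 27, 1998, the date of the act.
The untolled deadline — 18 months after November 27, 1998 — is May 27, 2000.
Because the written tolling agreement ran from February 21, 2000 to April 17, 2001, the deadline is extended by 421 days to July 22, 2001.
The period was tolled for 289 days by the defendant's absence from the jurisdiction (June 14, 2001 to March 30, 2002), pushing the deadline to May 7, 2002.
Pereira filed on April 18, 2002, before the May 7, 2002 deadline, so the action is timely.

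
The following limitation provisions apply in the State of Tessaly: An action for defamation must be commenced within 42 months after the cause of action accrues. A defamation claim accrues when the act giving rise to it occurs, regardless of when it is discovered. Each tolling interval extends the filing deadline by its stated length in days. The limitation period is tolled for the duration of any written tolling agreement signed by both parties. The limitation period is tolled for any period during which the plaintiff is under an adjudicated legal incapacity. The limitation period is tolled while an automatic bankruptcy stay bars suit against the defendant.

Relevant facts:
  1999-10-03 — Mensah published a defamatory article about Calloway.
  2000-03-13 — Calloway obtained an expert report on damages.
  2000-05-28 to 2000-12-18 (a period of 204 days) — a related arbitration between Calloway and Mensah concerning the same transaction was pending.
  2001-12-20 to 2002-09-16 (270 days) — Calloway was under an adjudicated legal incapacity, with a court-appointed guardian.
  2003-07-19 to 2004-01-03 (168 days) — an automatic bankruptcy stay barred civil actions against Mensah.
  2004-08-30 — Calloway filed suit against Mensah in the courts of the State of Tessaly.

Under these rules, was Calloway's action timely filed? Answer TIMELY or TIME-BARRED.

TIME-BARRED

The limitation period began to run on 1999-10-03.
The untolled deadline — 42 months after 1999-10-03 — is 2003-04-03.
Because the plaintiff's legal incapacity ran from 2001-12-20 to 2002-09-16, the deadline is extended by 270 days to 2003-12-29.
The automatic bankruptcy stay from 2003-07-19 to 2004-01-03 tolled the period for 168 days, extending the deadline to 2004-06-14.
No stated provision tolls the period for a pending arbitration, so the interval from 2000-05-28 to 2000-12-18 has no effect on the deadline.
The other events in the timeline have no effect on the limitation period under the stated rules.
The 2004-08-30 filing falls after the 2004-06-14 deadline; the claim is time-barred.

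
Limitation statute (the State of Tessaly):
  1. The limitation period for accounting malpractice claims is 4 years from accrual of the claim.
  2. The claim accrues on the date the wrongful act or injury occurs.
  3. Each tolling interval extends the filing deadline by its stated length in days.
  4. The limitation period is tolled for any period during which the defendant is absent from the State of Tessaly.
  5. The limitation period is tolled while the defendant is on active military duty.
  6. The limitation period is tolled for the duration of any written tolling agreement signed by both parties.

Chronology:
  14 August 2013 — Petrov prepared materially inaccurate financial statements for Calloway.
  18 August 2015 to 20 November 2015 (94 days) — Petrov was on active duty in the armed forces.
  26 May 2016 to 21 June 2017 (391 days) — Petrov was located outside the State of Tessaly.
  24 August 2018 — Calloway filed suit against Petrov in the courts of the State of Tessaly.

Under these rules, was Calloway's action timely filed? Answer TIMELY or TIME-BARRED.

The claim accrued on 14 August 2013, the date of the act.
The untolled deadline — 4 years after 14 August 2013 — is 14 August 2017.
Because the defendant's active military service ran from 18 August 2015 to 20 November 2015, the deadline is extended by 94 days to 16 November 2017.
The defendant's absence from the jurisdiction from 26 May 2016 to 21 June 2017 tolled the period for 391 days, extending the deadline to 12 December 2018.
The 24 August 2018 filing precedes the 12 December 2018 deadline; the claim is timely.

TIMELY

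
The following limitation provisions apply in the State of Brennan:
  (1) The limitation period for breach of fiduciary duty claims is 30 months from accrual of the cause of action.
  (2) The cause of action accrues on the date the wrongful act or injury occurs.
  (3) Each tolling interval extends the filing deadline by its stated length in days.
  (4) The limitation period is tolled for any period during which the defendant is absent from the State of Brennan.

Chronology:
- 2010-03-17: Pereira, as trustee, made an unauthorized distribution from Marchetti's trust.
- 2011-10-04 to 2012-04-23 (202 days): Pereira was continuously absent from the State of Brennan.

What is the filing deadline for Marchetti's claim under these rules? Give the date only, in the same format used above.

2013-04-07

The limitation period began to run on 2010-03-17.
Adding the 30 months base period to 2010-03-17 gives a deadline of 2012-09-17, before any tolling.
The defendant's absence from the jurisdiction from 2011-10-04 to 2012-04-23 tolled the period for 202 days, extending the deadline to 2013-04-07.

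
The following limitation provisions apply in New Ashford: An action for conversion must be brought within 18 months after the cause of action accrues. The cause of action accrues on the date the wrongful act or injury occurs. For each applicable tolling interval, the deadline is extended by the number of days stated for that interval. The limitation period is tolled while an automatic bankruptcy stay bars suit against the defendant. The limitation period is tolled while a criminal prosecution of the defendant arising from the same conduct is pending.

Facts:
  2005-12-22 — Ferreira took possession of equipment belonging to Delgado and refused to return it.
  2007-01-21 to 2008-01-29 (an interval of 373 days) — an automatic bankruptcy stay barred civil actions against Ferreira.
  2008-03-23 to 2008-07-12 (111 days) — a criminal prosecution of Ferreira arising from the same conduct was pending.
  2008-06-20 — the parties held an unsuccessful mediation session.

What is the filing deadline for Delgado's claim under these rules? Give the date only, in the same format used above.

The limitation period began to run on 2005-12-22.
Adding the 18 months base period to 2005-12-22 gives a deadline of 2007-06-22, before any tolling.
Because the automatic bankruptcy stay ran from 2007-01-21 to 2008-01-29, the deadline is extended by 373 days to 2008-06-29.
The period was tolled for 111 days by the pending criminal prosecution (2008-03-23 to 2008-07-12), pushing the deadline to 2008-10-18.
The other events in the timeline have no effect on the limitation period under the stated rules.

2008-10-18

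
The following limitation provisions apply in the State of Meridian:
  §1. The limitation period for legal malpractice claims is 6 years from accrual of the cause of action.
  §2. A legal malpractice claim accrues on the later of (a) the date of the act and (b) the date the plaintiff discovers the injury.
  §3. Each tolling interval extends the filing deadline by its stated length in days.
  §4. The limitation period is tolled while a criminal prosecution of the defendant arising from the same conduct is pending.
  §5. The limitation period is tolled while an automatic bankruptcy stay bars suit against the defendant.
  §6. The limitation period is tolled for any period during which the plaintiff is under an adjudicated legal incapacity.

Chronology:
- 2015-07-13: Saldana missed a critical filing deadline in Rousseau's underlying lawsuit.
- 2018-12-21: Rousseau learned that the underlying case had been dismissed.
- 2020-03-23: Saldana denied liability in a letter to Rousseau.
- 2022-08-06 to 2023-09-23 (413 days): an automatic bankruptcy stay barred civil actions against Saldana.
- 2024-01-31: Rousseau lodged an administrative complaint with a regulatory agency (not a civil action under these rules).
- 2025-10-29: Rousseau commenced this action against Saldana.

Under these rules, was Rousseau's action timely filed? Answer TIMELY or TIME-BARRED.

Because discovery on 2018-12-21 post-dates the 2015-07-13 act, accrual under the later-of rule falls on 2018-12-21.
Adding the 6 years base period to 2018-12-21 gives a deadline of 2024-12-21, before any tolling.
The period was tolled for 413 days by the automatic bankruptcy stay (2022-08-06 to 2023-09-23), pushing the deadline to 2026-02-07.
Nothing else in the chronology tolls or restarts the period.
Filing on 2025-10-29 beat the 2026-02-07 deadline — the action is timely.

TIMELY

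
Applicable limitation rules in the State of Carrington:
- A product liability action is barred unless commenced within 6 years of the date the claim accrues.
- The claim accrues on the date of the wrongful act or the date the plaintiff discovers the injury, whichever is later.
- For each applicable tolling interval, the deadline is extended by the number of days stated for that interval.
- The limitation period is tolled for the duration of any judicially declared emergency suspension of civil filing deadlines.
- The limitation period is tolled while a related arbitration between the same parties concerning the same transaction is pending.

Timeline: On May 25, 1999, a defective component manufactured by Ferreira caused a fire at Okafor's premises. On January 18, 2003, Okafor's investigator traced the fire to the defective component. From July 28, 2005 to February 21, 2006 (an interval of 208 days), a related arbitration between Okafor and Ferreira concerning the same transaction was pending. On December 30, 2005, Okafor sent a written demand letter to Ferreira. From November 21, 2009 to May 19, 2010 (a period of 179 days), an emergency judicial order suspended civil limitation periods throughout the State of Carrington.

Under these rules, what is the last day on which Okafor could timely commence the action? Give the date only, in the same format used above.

The claim accrued on January 18, 2003 — the later of the May 25, 1999 act and the January 18, 2003 discovery.
Adding the 6 years base period to January 18, 2003 gives a deadline of January 18, 2009, before any tolling.
The period was tolled for 208 days by the pending related arbitration (July 28, 2005 to February 21, 2006), pushing the deadline to August 14, 2009.
By the time the emergency suspension of filing deadlines began on November 21, 2009, the limitation period had already expired on August 14, 2009; that interval cannot revive it.
The other events in the timeline have no effect on the limitation period under the stated rules.

August 14, 2009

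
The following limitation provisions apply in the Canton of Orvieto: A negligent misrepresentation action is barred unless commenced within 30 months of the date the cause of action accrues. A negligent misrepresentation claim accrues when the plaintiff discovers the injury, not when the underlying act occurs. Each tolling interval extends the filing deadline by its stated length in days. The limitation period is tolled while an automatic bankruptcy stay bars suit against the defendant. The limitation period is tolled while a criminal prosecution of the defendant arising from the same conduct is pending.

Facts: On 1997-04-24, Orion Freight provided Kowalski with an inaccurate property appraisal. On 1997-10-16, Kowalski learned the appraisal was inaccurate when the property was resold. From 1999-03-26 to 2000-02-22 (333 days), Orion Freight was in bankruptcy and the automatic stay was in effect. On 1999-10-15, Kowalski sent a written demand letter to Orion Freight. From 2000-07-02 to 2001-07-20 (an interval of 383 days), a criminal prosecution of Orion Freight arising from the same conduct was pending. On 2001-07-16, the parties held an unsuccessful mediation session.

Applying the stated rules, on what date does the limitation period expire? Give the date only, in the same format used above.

The claim did not accrue until Kowalski discovered the injury on 1997-10-16; the 1997-04-24 act date does not start the clock under the stated rule.
The untolled deadline — 30 months after 1997-10-16 — is 2000-04-16.
Because the automatic bankruptcy stay ran from 1999-03-26 to 2000-02-22, the deadline is extended by 333 days to 2001-03-15.
The pending criminal prosecution from 2000-07-02 to 2001-07-20 tolled the period for 383 days, extending the deadline to 2002-04-02.
The other events in the timeline have no effect on the limitation period under the stated rules.

2002-04-02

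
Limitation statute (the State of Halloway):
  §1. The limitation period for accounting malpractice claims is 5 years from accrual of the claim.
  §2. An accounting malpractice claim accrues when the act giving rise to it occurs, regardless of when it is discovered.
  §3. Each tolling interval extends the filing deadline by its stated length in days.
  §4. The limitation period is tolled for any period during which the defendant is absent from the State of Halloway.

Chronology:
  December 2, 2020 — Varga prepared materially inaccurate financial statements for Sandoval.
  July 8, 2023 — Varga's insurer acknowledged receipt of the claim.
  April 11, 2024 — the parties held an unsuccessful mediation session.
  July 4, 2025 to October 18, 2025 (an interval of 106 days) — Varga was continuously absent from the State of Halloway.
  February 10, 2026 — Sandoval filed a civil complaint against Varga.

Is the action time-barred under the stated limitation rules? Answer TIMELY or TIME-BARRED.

The claim accrued on December 2, 2020, the date of the act.
5 years from December 2, 2020 is December 2, 2025.
The period was tolled for 106 days by the defendant's absence from the jurisdiction (July 4, 2025 to October 18, 2025), pushing the deadline to March 18, 2026.
The other events in the timeline have no effect on the limitation period under the stated rules.
Sandoval filed on February 10, 2026, before the March 18, 2026 deadline, so the action is timely.

TIMELY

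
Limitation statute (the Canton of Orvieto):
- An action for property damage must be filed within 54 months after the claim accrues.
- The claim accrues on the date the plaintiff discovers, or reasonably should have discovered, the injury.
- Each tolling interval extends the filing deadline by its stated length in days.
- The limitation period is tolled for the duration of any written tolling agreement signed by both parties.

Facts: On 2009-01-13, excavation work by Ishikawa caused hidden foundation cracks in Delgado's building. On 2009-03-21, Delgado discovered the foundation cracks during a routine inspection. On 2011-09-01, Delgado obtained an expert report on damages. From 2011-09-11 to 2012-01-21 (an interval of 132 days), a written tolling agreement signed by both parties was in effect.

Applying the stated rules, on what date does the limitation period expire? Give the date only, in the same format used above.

Under the discovery rule, the claim accrued on 2009-03-21, when Delgado discovered the injury — not on the 2009-01-13 date of the underlying act.
Adding the 54 months base period to 2009-03-21 gives a deadline of 2013-09-21, before any tolling.
The period was tolled for 132 days by the written tolling agreement (2011-09-11 to 2012-01-21), pushing the deadline to 2014-01-31.
None of the other events listed affects the running of the period under the stated rules.

2014-01-31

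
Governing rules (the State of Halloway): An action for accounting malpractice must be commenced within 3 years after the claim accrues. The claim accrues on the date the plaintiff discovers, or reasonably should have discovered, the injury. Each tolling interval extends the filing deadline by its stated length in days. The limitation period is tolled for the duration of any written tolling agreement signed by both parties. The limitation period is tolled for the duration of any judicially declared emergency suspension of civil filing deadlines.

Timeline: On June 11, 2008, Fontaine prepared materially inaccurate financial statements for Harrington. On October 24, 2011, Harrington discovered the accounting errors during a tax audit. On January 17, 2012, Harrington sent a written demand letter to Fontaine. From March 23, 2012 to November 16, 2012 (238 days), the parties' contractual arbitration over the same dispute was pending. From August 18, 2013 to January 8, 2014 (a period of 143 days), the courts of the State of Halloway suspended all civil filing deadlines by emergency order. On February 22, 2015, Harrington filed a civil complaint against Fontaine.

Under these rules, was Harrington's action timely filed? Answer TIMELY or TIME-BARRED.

Under the discovery rule, the claim accrued on October 24, 2011, when Harrington discovered the injury — not on the June 11, 2008 date of the underlying act.
The untolled deadline — 3 years after October 24, 2011 — is October 24, 2014.
The emergency suspension of filing deadlines from August 18, 2013 to January 8, 2014 tolled the period for 143 days, extending the deadline to March 16, 2015.
No stated provision tolls the period for a pending arbitration, so the interval from March 23, 2012 to November 16, 2012 has no effect on the deadline.
Nothing else in the chronology tolls or restarts the period.
Filing on February 22, 2015 beat the March 16, 2015 deadline — the action is timely.

TIMELY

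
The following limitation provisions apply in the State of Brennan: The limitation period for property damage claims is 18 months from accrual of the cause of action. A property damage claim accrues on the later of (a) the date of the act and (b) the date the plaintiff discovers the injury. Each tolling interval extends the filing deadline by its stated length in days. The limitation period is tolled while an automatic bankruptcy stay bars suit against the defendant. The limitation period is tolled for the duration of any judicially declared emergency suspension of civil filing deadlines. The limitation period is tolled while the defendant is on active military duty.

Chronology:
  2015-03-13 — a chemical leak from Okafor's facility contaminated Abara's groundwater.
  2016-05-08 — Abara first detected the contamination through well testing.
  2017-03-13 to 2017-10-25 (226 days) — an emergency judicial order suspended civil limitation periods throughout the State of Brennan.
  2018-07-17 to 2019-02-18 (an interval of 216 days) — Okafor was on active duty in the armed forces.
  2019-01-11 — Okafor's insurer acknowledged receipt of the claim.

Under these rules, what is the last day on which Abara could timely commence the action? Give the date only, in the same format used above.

2018-06-22

Because discovery on 2016-05-08 post-dates the 2015-03-13 act, accrual under the later-of rule falls on 2016-05-08.
18 months from 2016-05-08 is 2017-11-08.
Because the emergency suspension of filing deadlines ran from 2017-03-13 to 2017-10-25, the deadline is extended by 226 days to 2018-06-22.
The defendant's active military service from 2018-07-17 to 2019-02-18 began after the period had already run on 2018-06-22, so it has no tolling effect.
The other events in the timeline have no effect on the limitation period under the stated rules.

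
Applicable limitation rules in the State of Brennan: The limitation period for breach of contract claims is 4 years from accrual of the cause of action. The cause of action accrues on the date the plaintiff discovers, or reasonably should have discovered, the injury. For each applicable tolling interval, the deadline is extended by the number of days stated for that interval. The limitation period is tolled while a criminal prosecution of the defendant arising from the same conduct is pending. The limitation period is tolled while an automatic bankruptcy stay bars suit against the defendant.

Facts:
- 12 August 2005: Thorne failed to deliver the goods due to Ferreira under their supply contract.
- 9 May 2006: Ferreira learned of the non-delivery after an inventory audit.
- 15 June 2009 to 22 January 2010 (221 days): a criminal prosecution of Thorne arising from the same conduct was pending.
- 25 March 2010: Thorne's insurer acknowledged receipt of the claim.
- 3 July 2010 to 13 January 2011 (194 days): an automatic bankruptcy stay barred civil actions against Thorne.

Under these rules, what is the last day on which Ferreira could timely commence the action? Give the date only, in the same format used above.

Accrual is tied to discovery, so the period began on 9 May 2006 rather than on 12 August 2005 when the act occurred.
The untolled deadline — 4 years after 9 May 2006 — is 9 May 2010.
Because the pending criminal prosecution ran from 15 June 2009 to 22 January 2010, the deadline is extended by 221 days to 16 December 2010.
The period was tolled for 194 days by the automatic bankruptcy stay (3 July 2010 to 13 January 2011), pushing the deadline to 28 June 2011.
Nothing else in the chronology tolls or restarts the period.

28 June 2011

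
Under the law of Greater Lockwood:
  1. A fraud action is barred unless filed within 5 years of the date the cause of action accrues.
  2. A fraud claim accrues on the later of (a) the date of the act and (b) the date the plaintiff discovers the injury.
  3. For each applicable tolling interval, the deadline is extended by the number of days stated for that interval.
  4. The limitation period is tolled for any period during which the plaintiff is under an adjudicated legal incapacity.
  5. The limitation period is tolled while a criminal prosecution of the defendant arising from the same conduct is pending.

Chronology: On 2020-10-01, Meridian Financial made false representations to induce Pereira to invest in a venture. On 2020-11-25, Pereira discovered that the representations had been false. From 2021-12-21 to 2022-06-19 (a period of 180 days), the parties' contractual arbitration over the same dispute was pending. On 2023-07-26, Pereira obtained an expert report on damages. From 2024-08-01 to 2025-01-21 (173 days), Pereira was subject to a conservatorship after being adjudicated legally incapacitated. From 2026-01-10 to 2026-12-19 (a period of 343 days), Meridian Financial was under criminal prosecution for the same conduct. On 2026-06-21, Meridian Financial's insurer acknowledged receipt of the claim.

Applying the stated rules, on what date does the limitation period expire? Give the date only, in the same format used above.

Because discovery on 2020-11-25 post-dates the 2020-10-01 act, accrual under the later-of rule falls on 2020-11-25.
5 years from 2020-11-25 is 2025-11-25.
Because the plaintiff's legal incapacity ran from 2024-08-01 to 2025-01-21, the deadline is extended by 173 days to 2026-05-17.
The pending criminal prosecution from 2026-01-10 to 2026-12-19 tolled the period for 343 days, extending the deadline to 2027-04-25.
The pending related arbitration from 2021-12-21 to 2022-06-19 does not toll the period, because no stated rule makes a pending arbitration a tolling event.
Nothing else in the chronology tolls or restarts the period.

2027-04-25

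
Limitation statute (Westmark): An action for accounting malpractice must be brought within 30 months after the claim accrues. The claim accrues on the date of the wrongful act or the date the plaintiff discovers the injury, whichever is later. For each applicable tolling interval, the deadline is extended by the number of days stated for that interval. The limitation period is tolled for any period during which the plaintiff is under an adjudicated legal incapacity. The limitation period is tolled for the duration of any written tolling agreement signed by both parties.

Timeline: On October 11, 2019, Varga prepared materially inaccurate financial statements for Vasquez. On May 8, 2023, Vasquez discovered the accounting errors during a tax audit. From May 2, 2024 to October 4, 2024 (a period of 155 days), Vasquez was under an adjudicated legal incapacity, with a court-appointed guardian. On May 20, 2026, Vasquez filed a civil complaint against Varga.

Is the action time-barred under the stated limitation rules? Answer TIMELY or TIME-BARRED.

TIME-BARRED

Because discovery on May 8, 2023 post-dates the October 11, 2019 act, accrual under the later-of rule falls on May 8, 2023.
Adding the 30 months base period to May 8, 2023 gives a deadline of November 8, 2025, before any tolling.
Because the plaintiff's legal incapacity ran from May 2, 2024 to October 4, 2024, the deadline is extended by 155 days to April 12, 2026.
The May 20, 2026 filing falls after the April 12, 2026 deadline; the claim is time-barred.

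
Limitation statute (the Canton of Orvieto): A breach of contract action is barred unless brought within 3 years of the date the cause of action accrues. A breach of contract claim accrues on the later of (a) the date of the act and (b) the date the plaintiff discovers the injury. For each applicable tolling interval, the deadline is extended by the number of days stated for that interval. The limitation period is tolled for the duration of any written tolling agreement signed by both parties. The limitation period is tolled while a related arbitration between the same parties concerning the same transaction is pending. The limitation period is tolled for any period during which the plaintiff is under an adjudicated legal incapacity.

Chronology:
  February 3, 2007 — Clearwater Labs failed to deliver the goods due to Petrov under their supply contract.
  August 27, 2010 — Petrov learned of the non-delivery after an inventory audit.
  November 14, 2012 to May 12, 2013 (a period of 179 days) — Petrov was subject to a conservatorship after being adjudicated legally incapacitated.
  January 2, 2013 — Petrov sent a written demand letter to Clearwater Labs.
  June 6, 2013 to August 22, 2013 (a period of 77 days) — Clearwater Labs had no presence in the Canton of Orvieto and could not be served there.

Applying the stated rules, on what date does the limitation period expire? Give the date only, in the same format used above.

February 22, 2014

Because discovery on August 27, 2010 post-dates the February 3, 2007 act, accrual under the later-of rule falls on August 27, 2010.
Adding the 3 years base period to August 27, 2010 gives a deadline of August 27, 2013, before any tolling.
Because the plaintiff's legal incapacity ran from November 14, 2012 to May 12, 2013, the deadline is extended by 179 days to February 22, 2014.
Although the defendant's absence ran from June 6, 2013 to August 22, 2013, the stated rules do not make that a tolling event, so it is disregarded.
None of the other events listed affects the running of the period under the stated rules.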